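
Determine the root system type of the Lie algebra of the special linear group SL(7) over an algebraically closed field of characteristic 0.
A_6 (sl(7))

This is sl(7), which has dimension 7^2 - 1 = 48 and rank 7 - 1 = 6 (a Cartan subalgebra is the diagonal traceless matrices). In the classification of classical Lie algebras, the special linear algebra sl(n+1) has type A_n; here n = 6, so the Dynkin diagram is a chain of 6 nodes with single edges (A_6). Hence the type is A_6.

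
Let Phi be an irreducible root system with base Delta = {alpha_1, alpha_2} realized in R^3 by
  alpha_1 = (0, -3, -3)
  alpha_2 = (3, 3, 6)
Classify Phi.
Compute the Cartan integers a_ij = 2(alpha_i, alpha_j)/(alpha_j, alpha_j); the resulting 2x2 Cartan matrix is
[[2, -1], [-3, 2]].
The roots have two lengths (squared-length ratio 3:1); the short ones are alpha_{1}. The associated Dynkin diagram is two nodes joined by a triple edge (G_2), so the type is G_2.

type G_2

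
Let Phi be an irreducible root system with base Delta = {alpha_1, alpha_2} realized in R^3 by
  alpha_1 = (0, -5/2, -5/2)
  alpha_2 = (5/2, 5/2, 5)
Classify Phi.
Compute the Cartan integers a_ij = 2(alpha_i, alpha_j)/(alpha_j, alpha_j); the resulting 2x2 Cartan matrix is
[[2, -1], [-3, 2]].
The roots have two lengths (squared-length ratio 3:1); the short ones are alpha_{1}. The associated Dynkin diagram is two nodes joined by a triple edge (G_2), so the type is G_2.

G_2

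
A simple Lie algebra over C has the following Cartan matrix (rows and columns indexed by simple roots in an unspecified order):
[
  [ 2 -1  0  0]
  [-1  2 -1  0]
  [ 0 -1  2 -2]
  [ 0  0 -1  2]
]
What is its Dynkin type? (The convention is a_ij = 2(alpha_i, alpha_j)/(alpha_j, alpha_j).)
The matrix has rank 4 with 2's on the diagonal. Reading the off-diagonal entries as Dynkin edges (a single edge where a_ij = a_ji = -1; a double or triple edge where a_ij * a_ji = 2 or 3), the diagram is a chain of 4 nodes with a double edge at one end; the terminal node there is the unique short simple root (B_4). One simple-root ordering that puts it in standard form is (alpha_1, alpha_2, alpha_3, alpha_4). So the algebra is type B_4, i.e. so(9).

type B_4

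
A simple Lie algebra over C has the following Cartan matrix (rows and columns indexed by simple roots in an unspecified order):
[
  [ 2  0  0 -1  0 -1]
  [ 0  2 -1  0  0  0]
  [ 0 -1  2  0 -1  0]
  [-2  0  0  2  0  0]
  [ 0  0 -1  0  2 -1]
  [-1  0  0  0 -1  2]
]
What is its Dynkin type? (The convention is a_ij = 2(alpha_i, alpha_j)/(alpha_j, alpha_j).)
The matrix has rank 6 with 2's on the diagonal. Reading the off-diagonal entries as Dynkin edges (a single edge where a_ij = a_ji = -1; a double or triple edge where a_ij * a_ji = 2 or 3), the diagram is a chain of 6 nodes with a double edge at one end; the terminal node there is the unique long simple root (C_6). One simple-root ordering that puts it in standard form is (alpha_2, alpha_3, alpha_5, alpha_6, alpha_1, alpha_4). So the algebra is type C_6, i.e. sp(12).

C6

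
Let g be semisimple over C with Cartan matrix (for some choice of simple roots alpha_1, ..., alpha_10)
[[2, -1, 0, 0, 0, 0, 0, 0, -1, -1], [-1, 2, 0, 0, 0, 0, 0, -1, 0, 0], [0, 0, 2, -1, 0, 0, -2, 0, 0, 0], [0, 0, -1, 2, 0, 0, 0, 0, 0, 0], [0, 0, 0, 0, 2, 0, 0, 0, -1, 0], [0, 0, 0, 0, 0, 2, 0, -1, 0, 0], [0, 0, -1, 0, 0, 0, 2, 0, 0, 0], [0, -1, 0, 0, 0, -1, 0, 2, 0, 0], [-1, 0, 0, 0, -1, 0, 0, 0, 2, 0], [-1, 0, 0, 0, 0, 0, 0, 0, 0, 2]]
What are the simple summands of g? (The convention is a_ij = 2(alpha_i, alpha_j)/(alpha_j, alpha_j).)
B_3 + E_7

The diagram associated to this matrix has two connected components: the simple roots {alpha_3, alpha_4, alpha_7} form a chain of 3 nodes with a double edge at one end; the terminal node there is the unique short simple root (B_3), and {alpha_1, alpha_2, alpha_5, alpha_6, alpha_8, alpha_9, alpha_10} form a chain of 6 nodes with one extra node attached to the third node from one end (E_7). A semisimple Lie algebra decomposes uniquely as the direct sum of simple ideals, one per connected component of its Dynkin diagram, so g ≅ B_3 ⊕ E_7 (dimension 21 + 133 = 154).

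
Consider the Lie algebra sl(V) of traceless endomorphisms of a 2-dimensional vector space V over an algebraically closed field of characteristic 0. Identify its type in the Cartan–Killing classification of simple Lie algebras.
A1

This is sl(2), which has dimension 2^2 - 1 = 3 and rank 2 - 1 = 1 (a Cartan subalgebra is the diagonal traceless matrices). In the classification of classical Lie algebras, the special linear algebra sl(n+1) has type A_n; here n = 1, so the Dynkin diagram is a chain of 1 nodes with single edges (A_1). Hence the type is A_1.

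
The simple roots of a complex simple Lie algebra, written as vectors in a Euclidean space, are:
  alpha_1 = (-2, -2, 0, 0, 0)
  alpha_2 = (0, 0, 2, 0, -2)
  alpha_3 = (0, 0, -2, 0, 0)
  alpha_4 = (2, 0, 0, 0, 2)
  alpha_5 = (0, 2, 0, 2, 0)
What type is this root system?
B_5 (so(11))

Compute the Cartan integers a_ij = 2(alpha_i, alpha_j)/(alpha_j, alpha_j); the resulting 5x5 Cartan matrix is
[[2, 0, 0, -1, -1], [0, 2, -2, -1, 0], [0, -1, 2, 0, 0], [-1, -1, 0, 2, 0], [-1, 0, 0, 0, 2]].
The roots have two lengths (squared-length ratio 2:1); the short ones are alpha_{3}. The associated Dynkin diagram is a chain of 5 nodes with a double edge at one end; the terminal node there is the unique short simple root (B_5), so the type is B_5 (the algebra so(11)).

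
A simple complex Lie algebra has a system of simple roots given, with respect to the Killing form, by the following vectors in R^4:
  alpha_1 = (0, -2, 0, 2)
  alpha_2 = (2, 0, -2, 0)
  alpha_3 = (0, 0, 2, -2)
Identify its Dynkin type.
type A_3

Compute the Cartan integers a_ij = 2(alpha_i, alpha_j)/(alpha_j, alpha_j); the resulting 3x3 Cartan matrix is
[[2, 0, -1], [0, 2, -1], [-1, -1, 2]].
All simple roots have the same length, so the diagram is simply laced. The associated Dynkin diagram is a chain of 3 nodes with single edges (A_3), so the type is A_3 (the algebra sl(4)).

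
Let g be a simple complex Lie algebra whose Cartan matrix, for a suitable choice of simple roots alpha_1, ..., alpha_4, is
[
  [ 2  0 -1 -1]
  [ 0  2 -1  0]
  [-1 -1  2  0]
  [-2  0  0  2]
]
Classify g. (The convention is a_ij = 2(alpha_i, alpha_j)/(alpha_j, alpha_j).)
C_4

The matrix has rank 4 with 2's on the diagonal. Reading the off-diagonal entries as Dynkin edges (a single edge where a_ij = a_ji = -1; a double or triple edge where a_ij * a_ji = 2 or 3), the diagram is a chain of 4 nodes with a double edge at one end; the terminal node there is the unique long simple root (C_4). One simple-root ordering that puts it in standard form is (alpha_2, alpha_3, alpha_1, alpha_4). So the algebra is type C_4, i.e. sp(8).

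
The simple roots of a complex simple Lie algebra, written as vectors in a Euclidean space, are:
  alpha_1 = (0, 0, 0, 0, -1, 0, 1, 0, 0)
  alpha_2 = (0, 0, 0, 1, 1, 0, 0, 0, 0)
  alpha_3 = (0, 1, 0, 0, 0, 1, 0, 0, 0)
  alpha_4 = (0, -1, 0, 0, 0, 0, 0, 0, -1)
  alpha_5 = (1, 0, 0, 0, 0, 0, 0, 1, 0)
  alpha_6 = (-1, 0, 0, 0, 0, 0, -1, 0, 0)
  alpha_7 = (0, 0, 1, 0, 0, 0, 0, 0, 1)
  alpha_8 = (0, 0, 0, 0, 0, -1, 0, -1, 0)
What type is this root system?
A_8 (sl(9))

Compute the Cartan integers a_ij = 2(alpha_i, alpha_j)/(alpha_j, alpha_j); the resulting 8x8 Cartan matrix is
[[2, -1, 0, 0, 0, -1, 0, 0], [-1, 2, 0, 0, 0, 0, 0, 0], [0, 0, 2, -1, 0, 0, 0, -1], [0, 0, -1, 2, 0, 0, -1, 0], [0, 0, 0, 0, 2, -1, 0, -1], [-1, 0, 0, 0, -1, 2, 0, 0], [0, 0, 0, -1, 0, 0, 2, 0], [0, 0, -1, 0, -1, 0, 0, 2]].
All simple roots have the same length, so the diagram is simply laced. The associated Dynkin diagram is a chain of 8 nodes with single edges (A_8), so the type is A_8 (the algebra sl(9)).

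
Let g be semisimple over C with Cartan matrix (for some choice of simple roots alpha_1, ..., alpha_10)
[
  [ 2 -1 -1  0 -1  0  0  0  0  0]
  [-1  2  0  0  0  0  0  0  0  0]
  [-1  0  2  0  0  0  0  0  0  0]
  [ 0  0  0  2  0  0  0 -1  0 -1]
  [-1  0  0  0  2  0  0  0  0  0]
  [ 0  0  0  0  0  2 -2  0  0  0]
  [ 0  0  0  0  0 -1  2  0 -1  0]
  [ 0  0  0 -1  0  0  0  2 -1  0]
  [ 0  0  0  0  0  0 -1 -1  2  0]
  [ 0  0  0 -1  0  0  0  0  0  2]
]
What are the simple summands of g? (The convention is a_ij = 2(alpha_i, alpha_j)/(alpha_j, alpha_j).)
type C_6 ⊕ type D_4

The diagram associated to this matrix has two connected components: the simple roots {alpha_4, alpha_6, alpha_7, alpha_8, alpha_9, alpha_10} form a chain of 6 nodes with a double edge at one end; the terminal node there is the unique long simple root (C_6), and {alpha_1, alpha_2, alpha_3, alpha_5} form a chain of 2 nodes with a fork of two nodes at one end (D_4). A semisimple Lie algebra decomposes uniquely as the direct sum of simple ideals, one per connected component of its Dynkin diagram, so g ≅ C_6 ⊕ D_4 (dimension 78 + 28 = 106).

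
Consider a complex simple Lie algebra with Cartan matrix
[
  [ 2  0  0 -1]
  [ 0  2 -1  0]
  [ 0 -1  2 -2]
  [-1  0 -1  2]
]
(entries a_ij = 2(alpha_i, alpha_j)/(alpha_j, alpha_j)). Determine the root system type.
The matrix has rank 4 with 2's on the diagonal. Reading the off-diagonal entries as Dynkin edges (a single edge where a_ij = a_ji = -1; a double or triple edge where a_ij * a_ji = 2 or 3), the diagram is a chain of 4 nodes with a double edge between the middle two (F_4). One simple-root ordering that puts it in standard form is (alpha_2, alpha_3, alpha_4, alpha_1). So the algebra is type F_4.

F_4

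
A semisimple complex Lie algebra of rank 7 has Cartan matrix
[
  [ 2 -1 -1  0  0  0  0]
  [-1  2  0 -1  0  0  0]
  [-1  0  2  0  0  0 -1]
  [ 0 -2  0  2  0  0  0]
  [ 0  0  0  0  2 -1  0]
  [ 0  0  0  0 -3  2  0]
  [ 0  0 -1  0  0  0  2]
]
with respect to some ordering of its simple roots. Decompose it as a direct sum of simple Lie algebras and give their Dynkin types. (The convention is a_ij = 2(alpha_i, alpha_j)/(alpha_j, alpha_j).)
The diagram associated to this matrix has two connected components: the simple roots {alpha_1, alpha_2, alpha_3, alpha_4, alpha_7} form a chain of 5 nodes with a double edge at one end; the terminal node there is the unique long simple root (C_5), and {alpha_5, alpha_6} form two nodes joined by a triple edge (G_2). A semisimple Lie algebra decomposes uniquely as the direct sum of simple ideals, one per connected component of its Dynkin diagram, so g ≅ C_5 ⊕ G_2 (dimension 55 + 14 = 69).

C_5 ⊕ G_2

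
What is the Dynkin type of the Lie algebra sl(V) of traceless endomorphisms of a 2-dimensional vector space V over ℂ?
This is sl(2), which has dimension 2^2 - 1 = 3 and rank 2 - 1 = 1 (a Cartan subalgebra is the diagonal traceless matrices). In the classification of classical Lie algebras, the special linear algebra sl(n+1) has type A_n; here n = 1, so the Dynkin diagram is a chain of 1 nodes with single edges (A_1). Hence the type is A_1.

A1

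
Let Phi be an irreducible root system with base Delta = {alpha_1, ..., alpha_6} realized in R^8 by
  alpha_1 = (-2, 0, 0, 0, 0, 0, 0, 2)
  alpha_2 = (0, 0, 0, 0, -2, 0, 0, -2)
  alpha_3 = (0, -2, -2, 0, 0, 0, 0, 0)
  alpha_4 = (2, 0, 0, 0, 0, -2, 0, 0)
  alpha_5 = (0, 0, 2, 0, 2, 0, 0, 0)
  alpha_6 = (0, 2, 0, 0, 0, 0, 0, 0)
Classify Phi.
Compute the Cartan integers a_ij = 2(alpha_i, alpha_j)/(alpha_j, alpha_j); the resulting 6x6 Cartan matrix is
[[2, -1, 0, -1, 0, 0], [-1, 2, 0, 0, -1, 0], [0, 0, 2, 0, -1, -2], [-1, 0, 0, 2, 0, 0], [0, -1, -1, 0, 2, 0], [0, 0, -1, 0, 0, 2]].
The roots have two lengths (squared-length ratio 2:1); the short ones are alpha_{6}. The associated Dynkin diagram is a chain of 6 nodes with a double edge at one end; the terminal node there is the unique short simple root (B_6), so the type is B_6 (the algebra so(13)).

B6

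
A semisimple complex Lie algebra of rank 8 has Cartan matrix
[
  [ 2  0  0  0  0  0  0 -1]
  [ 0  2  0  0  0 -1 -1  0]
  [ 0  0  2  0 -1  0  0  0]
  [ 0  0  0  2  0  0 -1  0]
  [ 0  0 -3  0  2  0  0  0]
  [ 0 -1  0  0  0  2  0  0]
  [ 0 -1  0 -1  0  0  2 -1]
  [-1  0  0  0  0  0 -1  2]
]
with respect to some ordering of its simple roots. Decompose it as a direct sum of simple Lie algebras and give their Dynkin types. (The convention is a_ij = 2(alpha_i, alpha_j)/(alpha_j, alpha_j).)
The diagram associated to this matrix has two connected components: the simple roots {alpha_1, alpha_2, alpha_4, alpha_6, alpha_7, alpha_8} form a chain of 5 nodes with one extra node attached to the third node from one end (E_6), and {alpha_3, alpha_5} form two nodes joined by a triple edge (G_2). A semisimple Lie algebra decomposes uniquely as the direct sum of simple ideals, one per connected component of its Dynkin diagram, so g ≅ E_6 ⊕ G_2 (dimension 78 + 14 = 92).

E6 ⊕ G2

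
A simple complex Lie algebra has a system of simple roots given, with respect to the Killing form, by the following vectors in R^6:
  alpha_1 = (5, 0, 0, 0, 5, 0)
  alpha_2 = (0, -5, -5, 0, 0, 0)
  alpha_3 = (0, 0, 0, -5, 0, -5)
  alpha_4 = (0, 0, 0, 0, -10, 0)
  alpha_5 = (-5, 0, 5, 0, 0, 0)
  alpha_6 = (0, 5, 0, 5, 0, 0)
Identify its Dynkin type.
C_6 (sp(12))

Compute the Cartan integers a_ij = 2(alpha_i, alpha_j)/(alpha_j, alpha_j); the resulting 6x6 Cartan matrix is
[[2, 0, 0, -1, -1, 0], [0, 2, 0, 0, -1, -1], [0, 0, 2, 0, 0, -1], [-2, 0, 0, 2, 0, 0], [-1, -1, 0, 0, 2, 0], [0, -1, -1, 0, 0, 2]].
The roots have two lengths (squared-length ratio 2:1); the short ones are alpha_{1,2,3,5,6}. The associated Dynkin diagram is a chain of 6 nodes with a double edge at one end; the terminal node there is the unique long simple root (C_6), so the type is C_6 (the algebra sp(12)).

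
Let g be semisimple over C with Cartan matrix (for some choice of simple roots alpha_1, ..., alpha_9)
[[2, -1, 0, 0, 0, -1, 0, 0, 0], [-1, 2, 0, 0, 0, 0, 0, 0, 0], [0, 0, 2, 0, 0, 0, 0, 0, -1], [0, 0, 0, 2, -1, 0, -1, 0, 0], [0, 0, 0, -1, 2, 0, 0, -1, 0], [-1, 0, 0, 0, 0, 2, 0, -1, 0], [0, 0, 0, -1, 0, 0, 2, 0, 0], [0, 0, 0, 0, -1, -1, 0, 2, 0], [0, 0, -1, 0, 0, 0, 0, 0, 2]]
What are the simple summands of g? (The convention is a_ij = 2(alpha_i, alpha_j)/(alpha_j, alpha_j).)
The diagram associated to this matrix has two connected components: the simple roots {alpha_3, alpha_9} form a chain of 2 nodes with single edges (A_2), and {alpha_1, alpha_2, alpha_4, alpha_5, alpha_6, alpha_7, alpha_8} form a chain of 7 nodes with single edges (A_7). A semisimple Lie algebra decomposes uniquely as the direct sum of simple ideals, one per connected component of its Dynkin diagram, so g ≅ A_2 ⊕ A_7 (dimension 8 + 63 = 71).

A_2 + A_7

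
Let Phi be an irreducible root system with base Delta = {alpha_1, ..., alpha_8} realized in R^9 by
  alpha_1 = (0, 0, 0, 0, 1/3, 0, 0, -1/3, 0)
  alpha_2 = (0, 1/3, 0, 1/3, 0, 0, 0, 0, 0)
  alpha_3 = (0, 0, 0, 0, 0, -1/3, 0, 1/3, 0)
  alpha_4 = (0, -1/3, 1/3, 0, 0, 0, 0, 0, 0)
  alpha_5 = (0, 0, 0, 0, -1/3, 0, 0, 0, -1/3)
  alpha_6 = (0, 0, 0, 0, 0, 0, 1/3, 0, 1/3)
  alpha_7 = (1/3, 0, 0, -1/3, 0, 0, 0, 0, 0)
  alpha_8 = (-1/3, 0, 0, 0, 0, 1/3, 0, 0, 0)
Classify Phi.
Compute the Cartan integers a_ij = 2(alpha_i, alpha_j)/(alpha_j, alpha_j); the resulting 8x8 Cartan matrix is
[[2, 0, -1, 0, -1, 0, 0, 0], [0, 2, 0, -1, 0, 0, -1, 0], [-1, 0, 2, 0, 0, 0, 0, -1], [0, -1, 0, 2, 0, 0, 0, 0], [-1, 0, 0, 0, 2, -1, 0, 0], [0, 0, 0, 0, -1, 2, 0, 0], [0, -1, 0, 0, 0, 0, 2, -1], [0, 0, -1, 0, 0, 0, -1, 2]].
All simple roots have the same length, so the diagram is simply laced. The associated Dynkin diagram is a chain of 8 nodes with single edges (A_8), so the type is A_8 (the algebra sl(9)).

type A_8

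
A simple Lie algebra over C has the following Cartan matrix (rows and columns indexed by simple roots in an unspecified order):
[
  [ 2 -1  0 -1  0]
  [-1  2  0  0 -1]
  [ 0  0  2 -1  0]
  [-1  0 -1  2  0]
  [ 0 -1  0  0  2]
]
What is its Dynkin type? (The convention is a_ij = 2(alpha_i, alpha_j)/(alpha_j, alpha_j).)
A5

The matrix has rank 5 with 2's on the diagonal. Reading the off-diagonal entries as Dynkin edges (a single edge where a_ij = a_ji = -1; a double or triple edge where a_ij * a_ji = 2 or 3), the diagram is a chain of 5 nodes with single edges (A_5). One simple-root ordering that puts it in standard form is (alpha_3, alpha_4, alpha_1, alpha_2, alpha_5). So the algebra is type A_5, i.e. sl(6).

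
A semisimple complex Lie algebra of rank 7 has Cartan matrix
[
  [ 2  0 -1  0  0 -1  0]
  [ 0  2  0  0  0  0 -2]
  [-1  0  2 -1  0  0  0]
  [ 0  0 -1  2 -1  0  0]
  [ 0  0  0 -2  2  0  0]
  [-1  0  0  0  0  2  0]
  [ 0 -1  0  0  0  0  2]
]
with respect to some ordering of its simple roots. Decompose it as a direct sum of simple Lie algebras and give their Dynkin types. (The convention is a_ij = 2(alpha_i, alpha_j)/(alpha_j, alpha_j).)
The diagram associated to this matrix has two connected components: the simple roots {alpha_2, alpha_7} form a chain of 2 nodes with a double edge at one end; the terminal node there is the unique short simple root (B_2), and {alpha_1, alpha_3, alpha_4, alpha_5, alpha_6} form a chain of 5 nodes with a double edge at one end; the terminal node there is the unique long simple root (C_5). A semisimple Lie algebra decomposes uniquely as the direct sum of simple ideals, one per connected component of its Dynkin diagram, so g ≅ B_2 ⊕ C_5 (dimension 10 + 55 = 65).

B2 + C5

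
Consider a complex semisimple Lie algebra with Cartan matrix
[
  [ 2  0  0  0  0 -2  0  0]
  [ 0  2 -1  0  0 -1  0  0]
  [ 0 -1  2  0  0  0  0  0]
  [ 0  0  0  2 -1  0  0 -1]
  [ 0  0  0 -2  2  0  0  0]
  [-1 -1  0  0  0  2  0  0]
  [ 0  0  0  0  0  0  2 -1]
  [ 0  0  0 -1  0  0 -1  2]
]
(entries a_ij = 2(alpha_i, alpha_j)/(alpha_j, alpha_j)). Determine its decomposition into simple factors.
C_4 ⊕ C_4

The diagram associated to this matrix has two connected components: the simple roots {alpha_1, alpha_2, alpha_3, alpha_6} form a chain of 4 nodes with a double edge at one end; the terminal node there is the unique long simple root (C_4), and {alpha_4, alpha_5, alpha_7, alpha_8} form a chain of 4 nodes with a double edge at one end; the terminal node there is the unique long simple root (C_4). A semisimple Lie algebra decomposes uniquely as the direct sum of simple ideals, one per connected component of its Dynkin diagram, so g ≅ C_4 ⊕ C_4 (dimension 36 + 36 = 72).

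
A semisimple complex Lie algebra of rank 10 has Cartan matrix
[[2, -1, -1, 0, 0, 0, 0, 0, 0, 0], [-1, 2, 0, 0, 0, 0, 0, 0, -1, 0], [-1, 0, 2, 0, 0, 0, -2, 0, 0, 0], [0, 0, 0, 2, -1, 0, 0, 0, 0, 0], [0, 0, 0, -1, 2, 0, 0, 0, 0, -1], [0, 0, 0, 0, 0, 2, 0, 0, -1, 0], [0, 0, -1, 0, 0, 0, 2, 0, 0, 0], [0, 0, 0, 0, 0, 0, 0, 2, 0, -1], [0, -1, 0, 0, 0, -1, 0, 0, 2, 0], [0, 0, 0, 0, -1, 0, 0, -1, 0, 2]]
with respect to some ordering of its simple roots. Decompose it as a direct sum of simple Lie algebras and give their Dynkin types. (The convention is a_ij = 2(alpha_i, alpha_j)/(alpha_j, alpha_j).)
A_4 (sl(5)) ⊕ B_6 (so(13))

The diagram associated to this matrix has two connected components: the simple roots {alpha_4, alpha_5, alpha_8, alpha_10} form a chain of 4 nodes with single edges (A_4), and {alpha_1, alpha_2, alpha_3, alpha_6, alpha_7, alpha_9} form a chain of 6 nodes with a double edge at one end; the terminal node there is the unique short simple root (B_6). A semisimple Lie algebra decomposes uniquely as the direct sum of simple ideals, one per connected component of its Dynkin diagram, so g ≅ A_4 ⊕ B_6 (dimension 24 + 78 = 102).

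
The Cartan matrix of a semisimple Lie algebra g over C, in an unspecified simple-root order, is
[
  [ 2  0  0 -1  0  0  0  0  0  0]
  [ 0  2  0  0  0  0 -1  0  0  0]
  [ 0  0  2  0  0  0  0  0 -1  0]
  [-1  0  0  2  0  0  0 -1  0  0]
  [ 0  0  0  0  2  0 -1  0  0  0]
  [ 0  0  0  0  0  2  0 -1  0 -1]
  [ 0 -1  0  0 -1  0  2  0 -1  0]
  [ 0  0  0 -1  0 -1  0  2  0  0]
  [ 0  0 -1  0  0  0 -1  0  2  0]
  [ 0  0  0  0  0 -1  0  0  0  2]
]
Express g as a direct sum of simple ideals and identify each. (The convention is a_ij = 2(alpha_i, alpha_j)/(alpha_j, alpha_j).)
type A_5 + type D_5

The diagram associated to this matrix has two connected components: the simple roots {alpha_1, alpha_4, alpha_6, alpha_8, alpha_10} form a chain of 5 nodes with single edges (A_5), and {alpha_2, alpha_3, alpha_5, alpha_7, alpha_9} form a chain of 3 nodes with a fork of two nodes at one end (D_5). A semisimple Lie algebra decomposes uniquely as the direct sum of simple ideals, one per connected component of its Dynkin diagram, so g ≅ A_5 ⊕ D_5 (dimension 35 + 45 = 80).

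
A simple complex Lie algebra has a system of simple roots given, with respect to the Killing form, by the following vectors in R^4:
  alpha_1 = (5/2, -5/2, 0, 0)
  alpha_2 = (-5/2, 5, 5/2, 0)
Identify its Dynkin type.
G2

Compute the Cartan integers a_ij = 2(alpha_i, alpha_j)/(alpha_j, alpha_j); the resulting 2x2 Cartan matrix is
[[2, -1], [-3, 2]].
The roots have two lengths (squared-length ratio 3:1); the short ones are alpha_{1}. The associated Dynkin diagram is two nodes joined by a triple edge (G_2), so the type is G_2.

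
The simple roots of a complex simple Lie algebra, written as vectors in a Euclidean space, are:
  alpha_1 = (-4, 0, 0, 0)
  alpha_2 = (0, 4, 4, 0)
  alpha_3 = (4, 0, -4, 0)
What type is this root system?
B_3

Compute the Cartan integers a_ij = 2(alpha_i, alpha_j)/(alpha_j, alpha_j); the resulting 3x3 Cartan matrix is
[[2, 0, -1], [0, 2, -1], [-2, -1, 2]].
The roots have two lengths (squared-length ratio 2:1); the short ones are alpha_{1}. The associated Dynkin diagram is a chain of 3 nodes with a double edge at one end; the terminal node there is the unique short simple root (B_3), so the type is B_3 (the algebra so(7)).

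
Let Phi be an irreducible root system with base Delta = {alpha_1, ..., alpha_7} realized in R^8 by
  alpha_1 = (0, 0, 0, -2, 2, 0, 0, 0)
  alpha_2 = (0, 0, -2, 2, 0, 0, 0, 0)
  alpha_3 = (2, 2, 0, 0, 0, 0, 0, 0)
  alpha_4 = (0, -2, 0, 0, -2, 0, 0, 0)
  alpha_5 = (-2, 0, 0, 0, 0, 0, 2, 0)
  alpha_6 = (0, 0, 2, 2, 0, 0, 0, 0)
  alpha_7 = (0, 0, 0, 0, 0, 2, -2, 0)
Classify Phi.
Compute the Cartan integers a_ij = 2(alpha_i, alpha_j)/(alpha_j, alpha_j); the resulting 7x7 Cartan matrix is
[[2, -1, 0, -1, 0, -1, 0], [-1, 2, 0, 0, 0, 0, 0], [0, 0, 2, -1, -1, 0, 0], [-1, 0, -1, 2, 0, 0, 0], [0, 0, -1, 0, 2, 0, -1], [-1, 0, 0, 0, 0, 2, 0], [0, 0, 0, 0, -1, 0, 2]].
All simple roots have the same length, so the diagram is simply laced. The associated Dynkin diagram is a chain of 5 nodes with a fork of two nodes at one end (D_7), so the type is D_7 (the algebra so(14)).

D7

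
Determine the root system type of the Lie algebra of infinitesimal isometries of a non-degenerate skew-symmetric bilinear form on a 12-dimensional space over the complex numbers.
type C_6

This is sp(12), which has dimension 12(12+1)/2 = 78 and rank 12/2 = 6. In the classification of classical Lie algebras, the symplectic algebra sp(2n) has type C_n; here n = 6, so the Dynkin diagram is a chain of 6 nodes with a double edge at one end; the terminal node there is the unique long simple root (C_6). Hence the type is C_6.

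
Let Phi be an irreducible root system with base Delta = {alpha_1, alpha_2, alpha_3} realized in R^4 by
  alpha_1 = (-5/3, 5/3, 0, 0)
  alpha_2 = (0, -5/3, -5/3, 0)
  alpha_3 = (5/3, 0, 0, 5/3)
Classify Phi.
type A_3

Compute the Cartan integers a_ij = 2(alpha_i, alpha_j)/(alpha_j, alpha_j); the resulting 3x3 Cartan matrix is
[[2, -1, -1], [-1, 2, 0], [-1, 0, 2]].
All simple roots have the same length, so the diagram is simply laced. The associated Dynkin diagram is a chain of 3 nodes with single edges (A_3), so the type is A_3 (the algebra sl(4)).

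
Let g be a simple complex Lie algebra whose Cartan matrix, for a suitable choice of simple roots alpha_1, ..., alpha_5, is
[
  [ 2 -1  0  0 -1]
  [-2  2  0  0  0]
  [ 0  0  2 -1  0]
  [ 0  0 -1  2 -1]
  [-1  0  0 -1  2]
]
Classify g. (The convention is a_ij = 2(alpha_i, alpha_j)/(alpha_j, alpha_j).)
C5

The matrix has rank 5 with 2's on the diagonal. Reading the off-diagonal entries as Dynkin edges (a single edge where a_ij = a_ji = -1; a double or triple edge where a_ij * a_ji = 2 or 3), the diagram is a chain of 5 nodes with a double edge at one end; the terminal node there is the unique long simple root (C_5). One simple-root ordering that puts it in standard form is (alpha_3, alpha_4, alpha_5, alpha_1, alpha_2). So the algebra is type C_5, i.e. sp(10).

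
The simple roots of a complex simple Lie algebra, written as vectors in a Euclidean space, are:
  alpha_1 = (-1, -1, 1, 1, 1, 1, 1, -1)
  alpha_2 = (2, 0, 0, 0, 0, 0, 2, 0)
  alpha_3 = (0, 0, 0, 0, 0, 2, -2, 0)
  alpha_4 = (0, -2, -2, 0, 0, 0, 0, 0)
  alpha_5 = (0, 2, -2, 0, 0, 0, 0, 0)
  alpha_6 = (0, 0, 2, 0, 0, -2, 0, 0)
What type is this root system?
E6

Compute the Cartan integers a_ij = 2(alpha_i, alpha_j)/(alpha_j, alpha_j); the resulting 6x6 Cartan matrix is
[[2, 0, 0, 0, -1, 0], [0, 2, -1, 0, 0, 0], [0, -1, 2, 0, 0, -1], [0, 0, 0, 2, 0, -1], [-1, 0, 0, 0, 2, -1], [0, 0, -1, -1, -1, 2]].
All simple roots have the same length, so the diagram is simply laced. The associated Dynkin diagram is a chain of 5 nodes with one extra node attached to the third node from one end (E_6), so the type is E_6.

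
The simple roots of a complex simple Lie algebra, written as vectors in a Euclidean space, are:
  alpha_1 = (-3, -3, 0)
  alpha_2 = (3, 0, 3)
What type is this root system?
Compute the Cartan integers a_ij = 2(alpha_i, alpha_j)/(alpha_j, alpha_j); the resulting 2x2 Cartan matrix is
[[2, -1], [-1, 2]].
All simple roots have the same length, so the diagram is simply laced. The associated Dynkin diagram is a chain of 2 nodes with single edges (A_2), so the type is A_2 (the algebra sl(3)).

type A_2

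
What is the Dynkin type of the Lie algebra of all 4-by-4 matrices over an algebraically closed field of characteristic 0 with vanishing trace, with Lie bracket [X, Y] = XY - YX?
This is sl(4), which has dimension 4^2 - 1 = 15 and rank 4 - 1 = 3 (a Cartan subalgebra is the diagonal traceless matrices). In the classification of classical Lie algebras, the special linear algebra sl(n+1) has type A_n; here n = 3, so the Dynkin diagram is a chain of 3 nodes with single edges (A_3). Hence the type is A_3.

A_3 (sl(4))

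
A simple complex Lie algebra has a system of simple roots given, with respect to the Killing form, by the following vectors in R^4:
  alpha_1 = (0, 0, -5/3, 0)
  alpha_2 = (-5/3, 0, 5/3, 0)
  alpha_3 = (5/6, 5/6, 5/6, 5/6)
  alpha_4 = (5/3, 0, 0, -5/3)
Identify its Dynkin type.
Compute the Cartan integers a_ij = 2(alpha_i, alpha_j)/(alpha_j, alpha_j); the resulting 4x4 Cartan matrix is
[[2, -1, -1, 0], [-2, 2, 0, -1], [-1, 0, 2, 0], [0, -1, 0, 2]].
The roots have two lengths (squared-length ratio 2:1); the short ones are alpha_{1,3}. The associated Dynkin diagram is a chain of 4 nodes with a double edge between the middle two (F_4), so the type is F_4.

type F_4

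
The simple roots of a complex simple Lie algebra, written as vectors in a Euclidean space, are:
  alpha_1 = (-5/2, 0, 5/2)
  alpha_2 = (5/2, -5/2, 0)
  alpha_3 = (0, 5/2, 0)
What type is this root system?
type B_3

Compute the Cartan integers a_ij = 2(alpha_i, alpha_j)/(alpha_j, alpha_j); the resulting 3x3 Cartan matrix is
[[2, -1, 0], [-1, 2, -2], [0, -1, 2]].
The roots have two lengths (squared-length ratio 2:1); the short ones are alpha_{3}. The associated Dynkin diagram is a chain of 3 nodes with a double edge at one end; the terminal node there is the unique short simple root (B_3), so the type is B_3 (the algebra so(7)).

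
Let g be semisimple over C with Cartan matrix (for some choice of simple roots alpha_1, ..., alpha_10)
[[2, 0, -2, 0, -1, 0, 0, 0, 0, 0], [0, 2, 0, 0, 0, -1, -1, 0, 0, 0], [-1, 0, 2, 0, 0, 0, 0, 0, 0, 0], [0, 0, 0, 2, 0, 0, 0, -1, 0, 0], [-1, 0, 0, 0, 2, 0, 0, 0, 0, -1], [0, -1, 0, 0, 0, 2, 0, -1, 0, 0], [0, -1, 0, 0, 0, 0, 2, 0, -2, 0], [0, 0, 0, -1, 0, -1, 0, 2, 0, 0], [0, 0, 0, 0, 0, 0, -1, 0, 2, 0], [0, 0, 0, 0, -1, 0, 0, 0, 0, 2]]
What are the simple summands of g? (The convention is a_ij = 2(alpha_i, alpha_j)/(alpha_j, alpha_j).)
The diagram associated to this matrix has two connected components: the simple roots {alpha_1, alpha_3, alpha_5, alpha_10} form a chain of 4 nodes with a double edge at one end; the terminal node there is the unique short simple root (B_4), and {alpha_2, alpha_4, alpha_6, alpha_7, alpha_8, alpha_9} form a chain of 6 nodes with a double edge at one end; the terminal node there is the unique short simple root (B_6). A semisimple Lie algebra decomposes uniquely as the direct sum of simple ideals, one per connected component of its Dynkin diagram, so g ≅ B_4 ⊕ B_6 (dimension 36 + 78 = 114).

B4 ⊕ B6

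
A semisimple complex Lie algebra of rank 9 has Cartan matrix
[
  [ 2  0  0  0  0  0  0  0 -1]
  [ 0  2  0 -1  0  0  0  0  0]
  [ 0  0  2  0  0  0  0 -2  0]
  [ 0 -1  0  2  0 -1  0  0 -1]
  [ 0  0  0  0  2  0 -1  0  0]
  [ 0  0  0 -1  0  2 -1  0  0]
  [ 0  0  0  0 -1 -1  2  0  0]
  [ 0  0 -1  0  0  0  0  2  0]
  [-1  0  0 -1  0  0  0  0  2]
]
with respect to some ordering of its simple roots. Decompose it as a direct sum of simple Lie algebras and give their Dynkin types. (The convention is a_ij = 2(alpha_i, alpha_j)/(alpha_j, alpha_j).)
The diagram associated to this matrix has two connected components: the simple roots {alpha_3, alpha_8} form a chain of 2 nodes with a double edge at one end; the terminal node there is the unique short simple root (B_2), and {alpha_1, alpha_2, alpha_4, alpha_5, alpha_6, alpha_7, alpha_9} form a chain of 6 nodes with one extra node attached to the third node from one end (E_7). A semisimple Lie algebra decomposes uniquely as the direct sum of simple ideals, one per connected component of its Dynkin diagram, so g ≅ B_2 ⊕ E_7 (dimension 10 + 133 = 143).

B_2 ⊕ E_7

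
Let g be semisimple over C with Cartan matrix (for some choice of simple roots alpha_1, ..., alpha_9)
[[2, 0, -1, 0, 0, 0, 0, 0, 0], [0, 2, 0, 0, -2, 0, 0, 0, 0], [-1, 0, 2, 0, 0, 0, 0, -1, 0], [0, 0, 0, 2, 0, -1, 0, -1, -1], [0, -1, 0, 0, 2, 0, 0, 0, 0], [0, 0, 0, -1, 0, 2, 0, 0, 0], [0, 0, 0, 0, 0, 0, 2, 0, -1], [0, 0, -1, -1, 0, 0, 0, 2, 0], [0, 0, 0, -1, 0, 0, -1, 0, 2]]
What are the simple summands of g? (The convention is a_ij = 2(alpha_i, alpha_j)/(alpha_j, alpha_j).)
B2 ⊕ E7

The diagram associated to this matrix has two connected components: the simple roots {alpha_2, alpha_5} form a chain of 2 nodes with a double edge at one end; the terminal node there is the unique short simple root (B_2), and {alpha_1, alpha_3, alpha_4, alpha_6, alpha_7, alpha_8, alpha_9} form a chain of 6 nodes with one extra node attached to the third node from one end (E_7). A semisimple Lie algebra decomposes uniquely as the direct sum of simple ideals, one per connected component of its Dynkin diagram, so g ≅ B_2 ⊕ E_7 (dimension 10 + 133 = 143).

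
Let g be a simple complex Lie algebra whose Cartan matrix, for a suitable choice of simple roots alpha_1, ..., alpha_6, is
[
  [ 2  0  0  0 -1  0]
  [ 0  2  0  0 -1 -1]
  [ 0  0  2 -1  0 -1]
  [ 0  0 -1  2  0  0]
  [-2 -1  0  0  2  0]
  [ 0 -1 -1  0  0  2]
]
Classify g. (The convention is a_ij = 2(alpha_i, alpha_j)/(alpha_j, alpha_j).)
The matrix has rank 6 with 2's on the diagonal. Reading the off-diagonal entries as Dynkin edges (a single edge where a_ij = a_ji = -1; a double or triple edge where a_ij * a_ji = 2 or 3), the diagram is a chain of 6 nodes with a double edge at one end; the terminal node there is the unique short simple root (B_6). One simple-root ordering that puts it in standard form is (alpha_4, alpha_3, alpha_6, alpha_2, alpha_5, alpha_1). So the algebra is type B_6, i.e. so(13).

B_6 (so(13))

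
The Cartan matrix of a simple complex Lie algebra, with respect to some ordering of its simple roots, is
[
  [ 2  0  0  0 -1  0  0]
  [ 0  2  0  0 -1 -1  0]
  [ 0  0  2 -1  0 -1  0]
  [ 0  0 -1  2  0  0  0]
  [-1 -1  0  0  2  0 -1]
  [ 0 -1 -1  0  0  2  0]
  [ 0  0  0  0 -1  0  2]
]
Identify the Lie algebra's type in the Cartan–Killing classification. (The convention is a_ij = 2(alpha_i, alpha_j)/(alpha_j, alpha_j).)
D7

The matrix has rank 7 with 2's on the diagonal. Reading the off-diagonal entries as Dynkin edges (a single edge where a_ij = a_ji = -1; a double or triple edge where a_ij * a_ji = 2 or 3), the diagram is a chain of 5 nodes with a fork of two nodes at one end (D_7). One simple-root ordering that puts it in standard form is (alpha_4, alpha_3, alpha_6, alpha_2, alpha_5, alpha_7, alpha_1). So the algebra is type D_7, i.e. so(14).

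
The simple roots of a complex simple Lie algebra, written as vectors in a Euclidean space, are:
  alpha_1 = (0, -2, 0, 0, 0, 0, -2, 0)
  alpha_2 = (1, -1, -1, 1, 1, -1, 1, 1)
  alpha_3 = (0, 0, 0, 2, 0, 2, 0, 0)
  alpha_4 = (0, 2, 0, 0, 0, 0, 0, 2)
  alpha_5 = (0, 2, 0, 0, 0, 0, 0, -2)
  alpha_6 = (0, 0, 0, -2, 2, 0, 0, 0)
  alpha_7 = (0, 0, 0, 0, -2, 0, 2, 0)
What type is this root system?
Compute the Cartan integers a_ij = 2(alpha_i, alpha_j)/(alpha_j, alpha_j); the resulting 7x7 Cartan matrix is
[[2, 0, 0, -1, -1, 0, -1], [0, 2, 0, 0, -1, 0, 0], [0, 0, 2, 0, 0, -1, 0], [-1, 0, 0, 2, 0, 0, 0], [-1, -1, 0, 0, 2, 0, 0], [0, 0, -1, 0, 0, 2, -1], [-1, 0, 0, 0, 0, -1, 2]].
All simple roots have the same length, so the diagram is simply laced. The associated Dynkin diagram is a chain of 6 nodes with one extra node attached to the third node from one end (E_7), so the type is E_7.

E7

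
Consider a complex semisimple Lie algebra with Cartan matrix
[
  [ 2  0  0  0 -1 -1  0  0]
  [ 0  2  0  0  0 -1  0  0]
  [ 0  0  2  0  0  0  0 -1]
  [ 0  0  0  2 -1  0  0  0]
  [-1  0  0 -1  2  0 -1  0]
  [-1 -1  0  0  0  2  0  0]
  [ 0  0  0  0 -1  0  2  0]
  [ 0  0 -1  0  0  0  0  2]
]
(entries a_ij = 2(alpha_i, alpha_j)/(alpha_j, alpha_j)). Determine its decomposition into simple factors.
The diagram associated to this matrix has two connected components: the simple roots {alpha_3, alpha_8} form a chain of 2 nodes with single edges (A_2), and {alpha_1, alpha_2, alpha_4, alpha_5, alpha_6, alpha_7} form a chain of 4 nodes with a fork of two nodes at one end (D_6). A semisimple Lie algebra decomposes uniquely as the direct sum of simple ideals, one per connected component of its Dynkin diagram, so g ≅ A_2 ⊕ D_6 (dimension 8 + 66 = 74).

A_2 (sl(3)) + D_6 (so(12))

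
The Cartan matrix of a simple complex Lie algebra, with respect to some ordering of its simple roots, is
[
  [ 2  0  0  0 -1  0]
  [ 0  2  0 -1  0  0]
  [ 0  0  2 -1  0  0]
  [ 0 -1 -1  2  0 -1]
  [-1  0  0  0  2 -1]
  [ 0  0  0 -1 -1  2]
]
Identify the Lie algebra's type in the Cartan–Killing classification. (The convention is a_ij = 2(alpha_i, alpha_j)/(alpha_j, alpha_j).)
type D_6

The matrix has rank 6 with 2's on the diagonal. Reading the off-diagonal entries as Dynkin edges (a single edge where a_ij = a_ji = -1; a double or triple edge where a_ij * a_ji = 2 or 3), the diagram is a chain of 4 nodes with a fork of two nodes at one end (D_6). One simple-root ordering that puts it in standard form is (alpha_1, alpha_5, alpha_6, alpha_4, alpha_3, alpha_2). So the algebra is type D_6, i.e. so(12).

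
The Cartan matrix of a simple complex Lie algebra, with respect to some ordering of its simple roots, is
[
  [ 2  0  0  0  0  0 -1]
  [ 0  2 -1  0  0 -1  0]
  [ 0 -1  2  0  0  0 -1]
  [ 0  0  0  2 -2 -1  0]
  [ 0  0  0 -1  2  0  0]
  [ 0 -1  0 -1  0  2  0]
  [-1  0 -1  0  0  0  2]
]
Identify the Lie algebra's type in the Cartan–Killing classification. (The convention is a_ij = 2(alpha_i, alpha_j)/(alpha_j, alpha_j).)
B_7 (so(15))

The matrix has rank 7 with 2's on the diagonal. Reading the off-diagonal entries as Dynkin edges (a single edge where a_ij = a_ji = -1; a double or triple edge where a_ij * a_ji = 2 or 3), the diagram is a chain of 7 nodes with a double edge at one end; the terminal node there is the unique short simple root (B_7). One simple-root ordering that puts it in standard form is (alpha_1, alpha_7, alpha_3, alpha_2, alpha_6, alpha_4, alpha_5). So the algebra is type B_7, i.e. so(15).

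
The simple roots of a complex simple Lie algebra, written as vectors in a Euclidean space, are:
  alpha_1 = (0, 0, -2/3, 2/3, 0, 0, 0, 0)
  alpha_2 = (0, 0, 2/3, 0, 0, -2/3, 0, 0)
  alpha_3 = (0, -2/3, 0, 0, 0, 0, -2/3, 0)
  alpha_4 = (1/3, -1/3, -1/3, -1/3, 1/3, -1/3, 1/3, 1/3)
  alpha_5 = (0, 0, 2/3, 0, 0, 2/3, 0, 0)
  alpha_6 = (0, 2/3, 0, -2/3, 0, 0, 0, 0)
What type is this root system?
E_6

Compute the Cartan integers a_ij = 2(alpha_i, alpha_j)/(alpha_j, alpha_j); the resulting 6x6 Cartan matrix is
[[2, -1, 0, 0, -1, -1], [-1, 2, 0, 0, 0, 0], [0, 0, 2, 0, 0, -1], [0, 0, 0, 2, -1, 0], [-1, 0, 0, -1, 2, 0], [-1, 0, -1, 0, 0, 2]].
All simple roots have the same length, so the diagram is simply laced. The associated Dynkin diagram is a chain of 5 nodes with one extra node attached to the third node from one end (E_6), so the type is E_6.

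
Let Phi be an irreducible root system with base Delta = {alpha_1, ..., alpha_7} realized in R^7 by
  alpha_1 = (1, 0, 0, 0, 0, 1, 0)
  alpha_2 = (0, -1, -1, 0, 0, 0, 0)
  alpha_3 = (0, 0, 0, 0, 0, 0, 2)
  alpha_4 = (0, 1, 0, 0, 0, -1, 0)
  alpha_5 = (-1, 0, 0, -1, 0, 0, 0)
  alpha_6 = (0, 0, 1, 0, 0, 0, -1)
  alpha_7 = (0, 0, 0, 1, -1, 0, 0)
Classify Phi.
Compute the Cartan integers a_ij = 2(alpha_i, alpha_j)/(alpha_j, alpha_j); the resulting 7x7 Cartan matrix is
[[2, 0, 0, -1, -1, 0, 0], [0, 2, 0, -1, 0, -1, 0], [0, 0, 2, 0, 0, -2, 0], [-1, -1, 0, 2, 0, 0, 0], [-1, 0, 0, 0, 2, 0, -1], [0, -1, -1, 0, 0, 2, 0], [0, 0, 0, 0, -1, 0, 2]].
The roots have two lengths (squared-length ratio 2:1); the short ones are alpha_{1,2,4,5,6,7}. The associated Dynkin diagram is a chain of 7 nodes with a double edge at one end; the terminal node there is the unique long simple root (C_7), so the type is C_7 (the algebra sp(14)).

C7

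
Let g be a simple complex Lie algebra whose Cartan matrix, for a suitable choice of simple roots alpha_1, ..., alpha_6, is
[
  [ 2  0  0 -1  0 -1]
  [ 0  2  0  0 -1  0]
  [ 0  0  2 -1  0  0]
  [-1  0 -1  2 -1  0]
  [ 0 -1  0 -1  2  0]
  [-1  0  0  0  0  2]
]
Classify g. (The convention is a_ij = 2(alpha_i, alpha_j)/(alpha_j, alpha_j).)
E_6

The matrix has rank 6 with 2's on the diagonal. Reading the off-diagonal entries as Dynkin edges (a single edge where a_ij = a_ji = -1; a double or triple edge where a_ij * a_ji = 2 or 3), the diagram is a chain of 5 nodes with one extra node attached to the third node from one end (E_6). One simple-root ordering that puts it in standard form is (alpha_6, alpha_3, alpha_1, alpha_4, alpha_5, alpha_2). So the algebra is type E_6.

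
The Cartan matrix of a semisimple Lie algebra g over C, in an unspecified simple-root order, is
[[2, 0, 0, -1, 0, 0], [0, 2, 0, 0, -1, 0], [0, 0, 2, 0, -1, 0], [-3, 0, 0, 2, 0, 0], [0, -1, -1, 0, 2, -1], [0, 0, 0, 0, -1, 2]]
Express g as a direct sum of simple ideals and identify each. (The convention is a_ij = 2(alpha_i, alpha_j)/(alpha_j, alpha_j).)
D_4 (so(8)) ⊕ G_2

The diagram associated to this matrix has two connected components: the simple roots {alpha_2, alpha_3, alpha_5, alpha_6} form a chain of 2 nodes with a fork of two nodes at one end (D_4), and {alpha_1, alpha_4} form two nodes joined by a triple edge (G_2). A semisimple Lie algebra decomposes uniquely as the direct sum of simple ideals, one per connected component of its Dynkin diagram, so g ≅ D_4 ⊕ G_2 (dimension 28 + 14 = 42).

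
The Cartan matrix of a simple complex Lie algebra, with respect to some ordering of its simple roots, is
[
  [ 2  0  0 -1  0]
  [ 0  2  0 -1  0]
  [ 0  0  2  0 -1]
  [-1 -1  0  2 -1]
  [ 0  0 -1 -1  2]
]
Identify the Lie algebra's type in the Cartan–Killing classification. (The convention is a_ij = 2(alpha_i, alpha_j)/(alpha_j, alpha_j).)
The matrix has rank 5 with 2's on the diagonal. Reading the off-diagonal entries as Dynkin edges (a single edge where a_ij = a_ji = -1; a double or triple edge where a_ij * a_ji = 2 or 3), the diagram is a chain of 3 nodes with a fork of two nodes at one end (D_5). One simple-root ordering that puts it in standard form is (alpha_3, alpha_5, alpha_4, alpha_1, alpha_2). So the algebra is type D_5, i.e. so(10).

type D_5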